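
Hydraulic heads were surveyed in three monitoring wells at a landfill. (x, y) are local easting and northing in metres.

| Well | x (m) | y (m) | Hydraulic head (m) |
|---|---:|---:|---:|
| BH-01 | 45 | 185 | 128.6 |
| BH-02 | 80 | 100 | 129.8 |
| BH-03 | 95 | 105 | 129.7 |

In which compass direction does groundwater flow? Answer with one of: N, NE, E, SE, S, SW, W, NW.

Differences from BH-01: to BH-02 (Δx, Δy, Δh) = (35, -85, +1.2); to BH-03 = (50, -80, +1.1).
Solve a·Δx + b·Δy = Δh: det = 35·(-80) − 50·(-85) = 1450.
∂h/∂x = [(+1.2)·(-80) − (+1.1)·(-85)] / 1450 = -0.001724
∂h/∂y = [35·(+1.1) − 50·(+1.2)] / 1450 = -0.01483
Flow = −∇h = (+0.001724 east, +0.01483 north), which points north.

N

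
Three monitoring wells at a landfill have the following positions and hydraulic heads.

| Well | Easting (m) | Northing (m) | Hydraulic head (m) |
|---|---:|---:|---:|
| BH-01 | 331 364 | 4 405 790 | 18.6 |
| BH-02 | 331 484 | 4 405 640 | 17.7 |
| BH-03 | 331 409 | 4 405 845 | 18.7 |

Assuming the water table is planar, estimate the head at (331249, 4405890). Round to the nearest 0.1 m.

With h = a·x + b·y + c and BH-01 as origin, the differences give:
  120·a + (-150)·b = -0.9
  45·a + 55·b = +0.1
Eliminate b (×55 and ×(-150), subtract): 13350·a = -34.50 → a = ∂h/∂x = -0.002584
Back-substitute: b = ∂h/∂y = +0.003933.
h(331249, 4405890) = 18.6 + (-0.002584)·(-115) + (+0.003933)·(100) = 18.6 +0.297 +0.393 = 19.290 m.

19.3 m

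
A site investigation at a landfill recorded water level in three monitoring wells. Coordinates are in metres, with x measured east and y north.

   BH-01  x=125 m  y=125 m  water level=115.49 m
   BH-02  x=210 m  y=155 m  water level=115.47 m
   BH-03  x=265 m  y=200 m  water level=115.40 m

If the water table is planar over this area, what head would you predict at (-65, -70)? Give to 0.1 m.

Differences from BH-01: to BH-02 (Δx, Δy, Δh) = (85, 30, -0.02); to BH-03 = (140, 75, -0.09).
Solve a·Δx + b·Δy = Δh: det = 85·75 − 140·30 = 2175.
∂h/∂x = [(-0.02)·75 − (-0.09)·30] / 2175 = +0.0005517
∂h/∂y = [85·(-0.09) − 140·(-0.02)] / 2175 = -0.002230
h(-65, -70) = 115.49 + (+0.0005517)·(-190) + (-0.002230)·(-195) = 115.49 -0.105 +0.435 = 115.820 m.

115.8 m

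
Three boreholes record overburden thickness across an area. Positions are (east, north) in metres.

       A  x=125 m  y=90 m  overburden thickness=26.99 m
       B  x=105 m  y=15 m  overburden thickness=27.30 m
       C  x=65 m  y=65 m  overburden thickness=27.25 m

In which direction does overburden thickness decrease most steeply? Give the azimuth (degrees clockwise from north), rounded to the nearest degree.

Taking A as reference: B−A = (-20, -75, +0.31); C−A = (-60, -25, +0.26).
Determinant of the coordinate differences = (-20)·(-25) − (-60)·(-75) = -4000.
∂d/∂x = [(+0.31)·(-25) − (+0.26)·(-75)] / -4000 = -0.002938
∂d/∂y = [(-20)·(+0.26) − (-60)·(+0.31)] / -4000 = -0.003350
Steepest decrease is along −∇f: components (+0.002938 E, +0.003350 N).
Azimuth = atan2(+0.002938, +0.003350) = 41.2° ≈ 041°.

041°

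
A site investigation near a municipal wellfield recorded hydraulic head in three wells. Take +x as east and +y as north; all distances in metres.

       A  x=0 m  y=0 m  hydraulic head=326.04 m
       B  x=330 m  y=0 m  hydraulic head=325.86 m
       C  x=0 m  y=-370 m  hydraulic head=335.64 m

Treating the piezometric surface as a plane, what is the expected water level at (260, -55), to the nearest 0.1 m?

327.3 m

∂h/∂x = (325.86 − 326.04) / (330 − 0) = -0.0005455
∂h/∂y = (335.64 − 326.04) / (-370 − 0) = -0.02595
h(260, -55) = 326.04 + (-0.0005455)·(260) + (-0.02595)·(-55) = 326.04 -0.142 +1.427 = 327.325 m.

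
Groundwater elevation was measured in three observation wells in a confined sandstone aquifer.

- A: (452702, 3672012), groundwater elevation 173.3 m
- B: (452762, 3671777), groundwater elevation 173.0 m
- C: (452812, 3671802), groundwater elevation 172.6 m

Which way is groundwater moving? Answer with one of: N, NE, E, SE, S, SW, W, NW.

Differences from A: to B (Δx, Δy, Δh) = (60, -235, -0.3); to C = (110, -210, -0.7).
Solve a·Δx + b·Δy = Δh: det = 60·(-210) − 110·(-235) = 13250.
∂h/∂x = [(-0.3)·(-210) − (-0.7)·(-235)] / 13250 = -0.007660
∂h/∂y = [60·(-0.7) − 110·(-0.3)] / 13250 = -0.0006792
Flow = −∇h = (+0.007660 east, +0.0006792 north), which points east.

E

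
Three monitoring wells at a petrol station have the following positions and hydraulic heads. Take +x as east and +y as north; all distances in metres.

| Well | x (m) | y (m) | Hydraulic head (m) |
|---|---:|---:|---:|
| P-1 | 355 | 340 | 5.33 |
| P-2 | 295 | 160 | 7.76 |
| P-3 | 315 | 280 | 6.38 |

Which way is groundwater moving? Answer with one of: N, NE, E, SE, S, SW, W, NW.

NE

With h = a·x + b·y + c and P-1 as origin, the differences give:
  (-60)·a + (-180)·b = +2.43
  (-40)·a + (-60)·b = +1.05
Eliminate b (×(-60) and ×(-180), subtract): -3600·a = 43.200 → a = ∂h/∂x = -0.01200
Back-substitute: b = ∂h/∂y = -0.009500.
Flow = −∇h = (+0.01200 east, +0.009500 north), which points northeast.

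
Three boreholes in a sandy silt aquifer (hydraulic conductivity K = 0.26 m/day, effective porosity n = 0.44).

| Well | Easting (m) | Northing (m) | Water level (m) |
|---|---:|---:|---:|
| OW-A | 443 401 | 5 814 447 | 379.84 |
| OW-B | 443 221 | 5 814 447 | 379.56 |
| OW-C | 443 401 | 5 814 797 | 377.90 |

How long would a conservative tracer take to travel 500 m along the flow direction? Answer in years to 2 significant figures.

400 years

∂h/∂x = (379.56 − 379.84) / (443221 − 443401) = +0.001556
∂h/∂y = (377.90 − 379.84) / (5814797 − 5814447) = -0.005543
|∇h| = √(0.001556² + -0.005543²) = 0.005757
Seepage velocity v = K·i/n = 0.26 × 0.005757 / 0.44 = 0.003402 m/day.
t = 500 / 0.003402 = 1.47e+05 days = 402 years.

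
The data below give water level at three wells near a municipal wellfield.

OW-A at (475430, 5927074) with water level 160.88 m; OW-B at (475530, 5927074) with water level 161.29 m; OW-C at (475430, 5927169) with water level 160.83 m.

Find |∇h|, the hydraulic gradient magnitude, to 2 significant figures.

∂h/∂x = (161.29 − 160.88) / (475530 − 475430) = +0.004100
∂h/∂y = (160.83 − 160.88) / (5927169 − 5927074) = -0.0005263
|∇h| = √(0.004100² + -0.0005263²) = 0.004134

0.0041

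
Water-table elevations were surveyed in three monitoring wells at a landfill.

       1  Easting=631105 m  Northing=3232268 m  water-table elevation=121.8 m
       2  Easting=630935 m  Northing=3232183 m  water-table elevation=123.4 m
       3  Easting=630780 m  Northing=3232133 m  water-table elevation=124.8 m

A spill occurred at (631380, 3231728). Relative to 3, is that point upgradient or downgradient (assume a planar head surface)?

downgradient

With h = a·x + b·y + c and 1 as origin, the differences give:
  (-170)·a + (-85)·b = +1.6
  (-325)·a + (-135)·b = +3.0
Eliminate b (×(-135) and ×(-85), subtract): -4675·a = 39.00 → a = ∂h/∂x = -0.008342
Back-substitute: b = ∂h/∂y = -0.002139.
Head at (631380, 3231728) = 121.8 + (-0.008342)·(275) + (-0.002139)·(-540) = 120.66 m.
That is lower than the 124.8 m at 3, so the point is downgradient.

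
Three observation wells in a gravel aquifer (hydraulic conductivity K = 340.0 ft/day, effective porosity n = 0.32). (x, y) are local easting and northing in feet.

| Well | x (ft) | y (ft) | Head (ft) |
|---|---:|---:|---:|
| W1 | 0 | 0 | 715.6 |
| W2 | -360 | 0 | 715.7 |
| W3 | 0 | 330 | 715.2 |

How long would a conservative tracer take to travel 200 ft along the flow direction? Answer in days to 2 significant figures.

∂h/∂x = (715.7 − 715.6) / (-360 − 0) = -0.0002778
∂h/∂y = (715.2 − 715.6) / (330 − 0) = -0.001212
|∇h| = √(-0.0002778² + -0.001212²) = 0.001243
Seepage velocity v = K·i/n = 340.0 × 0.001243 / 0.32 = 1.321 ft/day.
t = 200 / 1.321 = 151.4 days.

150 days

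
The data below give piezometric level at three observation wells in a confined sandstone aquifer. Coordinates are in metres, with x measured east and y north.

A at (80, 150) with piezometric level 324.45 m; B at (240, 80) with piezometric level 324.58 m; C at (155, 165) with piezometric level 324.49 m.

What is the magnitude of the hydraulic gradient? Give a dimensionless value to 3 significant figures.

Taking A as reference: B−A = (160, -70, +0.13); C−A = (75, 15, +0.04).
Solve a·Δx + b·Δy = Δh: det = 160·15 − 75·(-70) = 7650.
∂h/∂x = [(+0.13)·15 − (+0.04)·(-70)] / 7650 = +0.0006209
∂h/∂y = [160·(+0.04) − 75·(+0.13)] / 7650 = -0.0004379
|∇h| = √(0.0006209² + -0.0004379²) = 0.0007598

0.000760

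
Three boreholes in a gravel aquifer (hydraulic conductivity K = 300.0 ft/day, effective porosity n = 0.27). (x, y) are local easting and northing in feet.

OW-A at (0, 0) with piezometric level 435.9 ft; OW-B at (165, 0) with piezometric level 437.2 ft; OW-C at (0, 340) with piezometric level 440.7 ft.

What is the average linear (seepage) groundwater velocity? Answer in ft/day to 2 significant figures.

18 ft/day

∂h/∂x = (437.2 − 435.9) / (165 − 0) = +0.007879
∂h/∂y = (440.7 − 435.9) / (340 − 0) = +0.01412
|∇h| = √(0.007879² + 0.01412²) = 0.01617
Seepage velocity v = K·i/n = 300.0 × 0.01617 / 0.27 = 17.97 ft/day.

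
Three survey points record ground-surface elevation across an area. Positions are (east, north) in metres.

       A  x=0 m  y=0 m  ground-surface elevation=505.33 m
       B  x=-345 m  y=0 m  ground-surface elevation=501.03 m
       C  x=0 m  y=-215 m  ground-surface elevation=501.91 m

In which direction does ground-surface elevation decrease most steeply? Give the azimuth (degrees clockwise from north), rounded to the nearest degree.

218°

∂z/∂x = (501.03 − 505.33) / (-345 − 0) = +0.01246
∂z/∂y = (501.91 − 505.33) / (-215 − 0) = +0.01591
Steepest decrease is along −∇f: components (-0.01246 E, -0.01591 N).
Azimuth = atan2(-0.01246, -0.01591) = 218.1° ≈ 218°.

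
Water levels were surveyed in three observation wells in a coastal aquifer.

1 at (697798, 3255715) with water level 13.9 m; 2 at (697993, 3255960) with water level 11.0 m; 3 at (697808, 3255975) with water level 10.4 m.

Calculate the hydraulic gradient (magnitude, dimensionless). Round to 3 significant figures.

0.0137

Differences from 1: to 2 (Δx, Δy, Δh) = (195, 245, -2.9); to 3 = (10, 260, -3.5).
Determinant of the coordinate differences = 195·260 − 10·245 = 48250.
∂h/∂x = [(-2.9)·260 − (-3.5)·245] / 48250 = +0.002145
∂h/∂y = [195·(-3.5) − 10·(-2.9)] / 48250 = -0.01354
|∇h| = √(0.002145² + -0.01354²) = 0.01371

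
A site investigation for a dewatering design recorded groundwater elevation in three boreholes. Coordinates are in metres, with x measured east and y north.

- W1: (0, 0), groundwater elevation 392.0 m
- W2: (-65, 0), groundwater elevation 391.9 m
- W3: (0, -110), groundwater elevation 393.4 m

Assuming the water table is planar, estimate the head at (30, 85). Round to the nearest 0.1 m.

∂h/∂x = (391.9 − 392.0) / (-65 − 0) = +0.001538
∂h/∂y = (393.4 − 392.0) / (-110 − 0) = -0.01273
h(30, 85) = 392.0 + (+0.001538)·(30) + (-0.01273)·(85) = 392.0 +0.046 -1.082 = 390.964 m.

391.0 m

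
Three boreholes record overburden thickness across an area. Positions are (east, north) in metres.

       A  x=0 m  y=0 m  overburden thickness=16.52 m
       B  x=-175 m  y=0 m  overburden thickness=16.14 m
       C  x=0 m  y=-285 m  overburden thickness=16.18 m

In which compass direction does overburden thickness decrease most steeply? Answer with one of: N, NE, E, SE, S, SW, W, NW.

∂d/∂x = (16.14 − 16.52) / (-175 − 0) = +0.002171
∂d/∂y = (16.18 − 16.52) / (-285 − 0) = +0.001193
Steepest decrease is along −∇f = (-0.002171 E, -0.001193 N) → southwest.

SW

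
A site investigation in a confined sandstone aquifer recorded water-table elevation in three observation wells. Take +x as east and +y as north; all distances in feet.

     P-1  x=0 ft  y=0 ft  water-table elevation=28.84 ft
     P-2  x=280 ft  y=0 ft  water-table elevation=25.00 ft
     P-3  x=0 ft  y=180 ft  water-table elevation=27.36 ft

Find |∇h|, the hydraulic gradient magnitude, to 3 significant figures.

∂h/∂x = (25.00 − 28.84) / (280 − 0) = -0.01371
∂h/∂y = (27.36 − 28.84) / (180 − 0) = -0.008222
|∇h| = √(-0.01371² + -0.008222²) = 0.01599

0.0160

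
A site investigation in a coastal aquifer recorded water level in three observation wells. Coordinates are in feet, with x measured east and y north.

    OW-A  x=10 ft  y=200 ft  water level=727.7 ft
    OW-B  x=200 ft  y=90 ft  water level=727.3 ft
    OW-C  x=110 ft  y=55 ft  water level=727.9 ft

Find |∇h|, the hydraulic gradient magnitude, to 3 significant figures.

With h = a·x + b·y + c and OW-A as origin, the differences give:
  190·a + (-110)·b = -0.4
  100·a + (-145)·b = +0.2
Eliminate b (×(-145) and ×(-110), subtract): -16550·a = 80.00 → a = ∂h/∂x = -0.004834
Back-substitute: b = ∂h/∂y = -0.004713.
|∇h| = √(-0.004834² + -0.004713²) = 0.006751

0.00675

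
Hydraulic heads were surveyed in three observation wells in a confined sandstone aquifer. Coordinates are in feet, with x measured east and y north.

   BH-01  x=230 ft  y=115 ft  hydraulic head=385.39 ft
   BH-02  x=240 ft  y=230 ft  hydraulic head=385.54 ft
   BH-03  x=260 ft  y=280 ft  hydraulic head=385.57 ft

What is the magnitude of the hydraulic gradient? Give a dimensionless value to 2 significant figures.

Differences from BH-01: to BH-02 (Δx, Δy, Δh) = (10, 115, +0.15); to BH-03 = (30, 165, +0.18).
Determinant of the coordinate differences = 10·165 − 30·115 = -1800.
∂h/∂x = [(+0.15)·165 − (+0.18)·115] / -1800 = -0.002250
∂h/∂y = [10·(+0.18) − 30·(+0.15)] / -1800 = +0.001500
|∇h| = √(-0.002250² + 0.001500²) = 0.002704

0.0027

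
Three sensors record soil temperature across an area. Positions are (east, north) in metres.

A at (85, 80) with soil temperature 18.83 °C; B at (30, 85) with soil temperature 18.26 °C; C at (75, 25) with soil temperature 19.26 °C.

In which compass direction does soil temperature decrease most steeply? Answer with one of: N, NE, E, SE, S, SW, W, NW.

NW

Taking A as reference: B−A = (-55, 5, -0.57); C−A = (-10, -55, +0.43).
Solve a·Δx + b·Δy = ΔT: det = (-55)·(-55) − (-10)·5 = 3075.
∂T/∂x = [(-0.57)·(-55) − (+0.43)·5] / 3075 = +0.009496
∂T/∂y = [(-55)·(+0.43) − (-10)·(-0.57)] / 3075 = -0.009545
Steepest decrease is along −∇f = (-0.009496 E, +0.009545 N) → northwest.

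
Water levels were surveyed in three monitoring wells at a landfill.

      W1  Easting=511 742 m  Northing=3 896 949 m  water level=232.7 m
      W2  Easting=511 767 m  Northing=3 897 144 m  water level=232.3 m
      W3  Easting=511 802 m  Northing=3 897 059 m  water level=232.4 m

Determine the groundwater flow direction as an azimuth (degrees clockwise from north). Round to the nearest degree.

041°

Taking W1 as reference: W2−W1 = (25, 195, -0.4); W3−W1 = (60, 110, -0.3).
Determinant of the coordinate differences = 25·110 − 60·195 = -8950.
∂h/∂x = [(-0.4)·110 − (-0.3)·195] / -8950 = -0.001620
∂h/∂y = [25·(-0.3) − 60·(-0.4)] / -8950 = -0.001844
Flow direction (−∇h) has components (+0.001620 E, +0.001844 N).
Azimuth = atan2(E, N) = atan2(+0.001620, +0.001844) = 41.3° ≈ 041°.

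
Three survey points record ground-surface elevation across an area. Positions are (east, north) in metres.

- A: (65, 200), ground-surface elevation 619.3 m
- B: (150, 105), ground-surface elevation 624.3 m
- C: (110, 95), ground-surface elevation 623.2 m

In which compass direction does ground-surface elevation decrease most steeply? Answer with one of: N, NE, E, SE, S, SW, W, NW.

Differences from A: to B (Δx, Δy, Δh) = (85, -95, +5.0); to C = (45, -105, +3.9).
Solve a·Δx + b·Δy = Δz: det = 85·(-105) − 45·(-95) = -4650.
∂z/∂x = [(+5.0)·(-105) − (+3.9)·(-95)] / -4650 = +0.03323
∂z/∂y = [85·(+3.9) − 45·(+5.0)] / -4650 = -0.02290
Steepest decrease is along −∇f = (-0.03323 E, +0.02290 N) → northwest.

NW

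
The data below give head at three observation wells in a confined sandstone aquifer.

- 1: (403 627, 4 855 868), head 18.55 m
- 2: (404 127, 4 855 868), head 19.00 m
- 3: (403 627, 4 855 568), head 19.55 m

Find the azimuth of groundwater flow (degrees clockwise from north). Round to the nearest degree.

345°

∂h/∂x = (19.00 − 18.55) / (404127 − 403627) = +0.0009000
∂h/∂y = (19.55 − 18.55) / (4855568 − 4855868) = -0.003333
Flow direction (−∇h) has components (-0.0009000 E, +0.003333 N).
Azimuth = atan2(E, N) = atan2(-0.0009000, +0.003333) = 344.9° ≈ 345°.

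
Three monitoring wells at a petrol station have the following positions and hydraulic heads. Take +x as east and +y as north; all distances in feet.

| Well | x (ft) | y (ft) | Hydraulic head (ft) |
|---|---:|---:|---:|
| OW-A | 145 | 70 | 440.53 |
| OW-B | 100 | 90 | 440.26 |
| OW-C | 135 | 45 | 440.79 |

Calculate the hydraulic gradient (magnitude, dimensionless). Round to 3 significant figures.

0.0109

Three-point gradient (reference OW-A): Δ to OW-B = (-45, 20, -0.27), Δ to OW-C = (-10, -25, +0.26).
∂h/∂x = +0.001170, ∂h/∂y = -0.01087 (det = 1325).
|∇h| = √(0.001170² + -0.01087²) = 0.01093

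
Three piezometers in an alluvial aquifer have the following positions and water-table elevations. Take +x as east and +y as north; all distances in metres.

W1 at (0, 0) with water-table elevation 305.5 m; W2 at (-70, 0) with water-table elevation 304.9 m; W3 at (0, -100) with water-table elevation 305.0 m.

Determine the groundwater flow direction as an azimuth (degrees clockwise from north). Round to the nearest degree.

∂h/∂x = (304.9 − 305.5) / (-70 − 0) = +0.008571
∂h/∂y = (305.0 − 305.5) / (-100 − 0) = +0.005000
Flow direction (−∇h) has components (-0.008571 E, -0.005000 N).
Azimuth = atan2(E, N) = atan2(-0.008571, -0.005000) = 239.7° ≈ 240°.

240°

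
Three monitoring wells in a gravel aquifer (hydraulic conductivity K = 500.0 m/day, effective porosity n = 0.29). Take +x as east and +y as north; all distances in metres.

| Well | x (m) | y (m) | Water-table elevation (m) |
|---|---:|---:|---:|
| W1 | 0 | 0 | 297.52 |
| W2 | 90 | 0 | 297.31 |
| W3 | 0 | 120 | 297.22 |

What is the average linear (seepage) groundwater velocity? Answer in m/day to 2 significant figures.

∂h/∂x = (297.31 − 297.52) / (90 − 0) = -0.002333
∂h/∂y = (297.22 − 297.52) / (120 − 0) = -0.002500
|∇h| = √(-0.002333² + -0.002500²) = 0.003419
Seepage velocity v = K·i/n = 500.0 × 0.003419 / 0.29 = 5.895 m/day.

5.9 m/day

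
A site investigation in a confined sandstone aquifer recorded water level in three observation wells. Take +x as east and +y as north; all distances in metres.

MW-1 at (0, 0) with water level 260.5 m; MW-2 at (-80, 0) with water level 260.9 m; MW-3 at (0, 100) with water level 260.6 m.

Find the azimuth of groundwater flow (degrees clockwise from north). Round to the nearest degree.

101°

∂h/∂x = (260.9 − 260.5) / (-80 − 0) = -0.005000
∂h/∂y = (260.6 − 260.5) / (100 − 0) = +0.001000
Flow direction (−∇h) has components (+0.005000 E, -0.001000 N).
Azimuth = atan2(E, N) = atan2(+0.005000, -0.001000) = 101.3° ≈ 101°.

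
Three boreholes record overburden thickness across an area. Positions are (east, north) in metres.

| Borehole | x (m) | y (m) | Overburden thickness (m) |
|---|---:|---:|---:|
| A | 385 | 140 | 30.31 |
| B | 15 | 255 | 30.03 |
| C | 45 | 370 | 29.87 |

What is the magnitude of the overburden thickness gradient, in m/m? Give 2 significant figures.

Differences from A: to B (Δx, Δy, Δh) = (-370, 115, -0.28); to C = (-340, 230, -0.44).
Solve a·Δx + b·Δy = Δd: det = (-370)·230 − (-340)·115 = -46000.
∂d/∂x = [(-0.28)·230 − (-0.44)·115] / -46000 = +0.0003000
∂d/∂y = [(-370)·(-0.44) − (-340)·(-0.28)] / -46000 = -0.001470
|∇f| = √(0.0003000² + -0.001470²) = 0.0015 m/m

0.0015 m/m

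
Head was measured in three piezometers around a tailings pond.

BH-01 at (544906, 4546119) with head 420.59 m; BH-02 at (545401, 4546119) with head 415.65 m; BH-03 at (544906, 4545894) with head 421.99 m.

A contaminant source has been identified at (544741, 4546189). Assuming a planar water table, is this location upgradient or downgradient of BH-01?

∂h/∂x = (415.65 − 420.59) / (545401 − 544906) = -0.009980
∂h/∂y = (421.99 − 420.59) / (4545894 − 4546119) = -0.006222
Head at (544741, 4546189) = 420.59 + (-0.009980)·(-165) + (-0.006222)·(70) = 421.80 m.
That is higher than the 420.59 m at BH-01, so the point is upgradient.

upgradient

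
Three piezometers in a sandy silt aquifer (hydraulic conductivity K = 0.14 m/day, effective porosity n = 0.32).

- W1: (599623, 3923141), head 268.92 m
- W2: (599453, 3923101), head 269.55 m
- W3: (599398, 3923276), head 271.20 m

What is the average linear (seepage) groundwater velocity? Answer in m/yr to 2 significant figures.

Differences from W1: to W2 (Δx, Δy, Δh) = (-170, -40, +0.63); to W3 = (-225, 135, +2.28).
Determinant of the coordinate differences = (-170)·135 − (-225)·(-40) = -31950.
∂h/∂x = [(+0.63)·135 − (+2.28)·(-40)] / -31950 = -0.005516
∂h/∂y = [(-170)·(+2.28) − (-225)·(+0.63)] / -31950 = +0.007695
|∇h| = √(-0.005516² + 0.007695²) = 0.009468
Seepage velocity v = K·i/n = 0.14 × 0.009468 / 0.32 = 0.004142 m/day = 1.513 m/yr.

1.5 m/yr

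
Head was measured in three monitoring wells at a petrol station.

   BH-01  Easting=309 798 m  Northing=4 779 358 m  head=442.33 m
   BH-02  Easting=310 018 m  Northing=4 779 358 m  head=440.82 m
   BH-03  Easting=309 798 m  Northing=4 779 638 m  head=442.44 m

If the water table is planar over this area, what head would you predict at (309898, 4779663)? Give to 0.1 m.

441.8 m

∂h/∂x = (440.82 − 442.33) / (310018 − 309798) = -0.006864
∂h/∂y = (442.44 − 442.33) / (4779638 − 4779358) = +0.0003929
h(309898, 4779663) = 442.33 + (-0.006864)·(100) + (+0.0003929)·(305) = 442.33 -0.686 +0.120 = 441.763 m.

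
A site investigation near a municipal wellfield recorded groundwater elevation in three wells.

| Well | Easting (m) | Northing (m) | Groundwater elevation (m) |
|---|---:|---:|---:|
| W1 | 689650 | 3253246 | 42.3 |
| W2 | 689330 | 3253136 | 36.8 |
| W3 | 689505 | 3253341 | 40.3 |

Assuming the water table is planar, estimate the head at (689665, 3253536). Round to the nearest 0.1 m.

43.5 m

Taking W1 as reference: W2−W1 = (-320, -110, -5.5); W3−W1 = (-145, 95, -2.0).
Solve a·Δx + b·Δy = Δh: det = (-320)·95 − (-145)·(-110) = -46350.
∂h/∂x = [(-5.5)·95 − (-2.0)·(-110)] / -46350 = +0.01602
∂h/∂y = [(-320)·(-2.0) − (-145)·(-5.5)] / -46350 = +0.003398
h(689665, 3253536) = 42.3 + (+0.01602)·(15) + (+0.003398)·(290) = 42.3 +0.240 +0.985 = 43.526 m.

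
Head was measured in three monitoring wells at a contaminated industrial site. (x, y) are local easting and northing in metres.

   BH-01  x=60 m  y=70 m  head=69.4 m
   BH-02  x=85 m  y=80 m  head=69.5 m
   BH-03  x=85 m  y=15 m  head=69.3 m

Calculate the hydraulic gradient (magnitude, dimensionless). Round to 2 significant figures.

Taking BH-01 as reference: BH-02−BH-01 = (25, 10, +0.1); BH-03−BH-01 = (25, -55, -0.1).
Determinant of the coordinate differences = 25·(-55) − 25·10 = -1625.
∂h/∂x = [(+0.1)·(-55) − (-0.1)·10] / -1625 = +0.002769
∂h/∂y = [25·(-0.1) − 25·(+0.1)] / -1625 = +0.003077
|∇h| = √(0.002769² + 0.003077²) = 0.004139

0.0041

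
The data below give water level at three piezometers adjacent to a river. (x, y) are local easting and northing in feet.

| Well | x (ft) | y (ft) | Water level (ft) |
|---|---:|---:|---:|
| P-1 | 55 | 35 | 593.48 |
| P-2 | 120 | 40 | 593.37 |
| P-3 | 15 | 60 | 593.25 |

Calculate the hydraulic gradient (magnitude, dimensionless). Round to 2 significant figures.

0.011

Taking P-1 as reference: P-2−P-1 = (65, 5, -0.11); P-3−P-1 = (-40, 25, -0.23).
Solve a·Δx + b·Δy = Δh: det = 65·25 − (-40)·5 = 1825.
∂h/∂x = [(-0.11)·25 − (-0.23)·5] / 1825 = -0.0008767
∂h/∂y = [65·(-0.23) − (-40)·(-0.11)] / 1825 = -0.01060
|∇h| = √(-0.0008767² + -0.01060²) = 0.01064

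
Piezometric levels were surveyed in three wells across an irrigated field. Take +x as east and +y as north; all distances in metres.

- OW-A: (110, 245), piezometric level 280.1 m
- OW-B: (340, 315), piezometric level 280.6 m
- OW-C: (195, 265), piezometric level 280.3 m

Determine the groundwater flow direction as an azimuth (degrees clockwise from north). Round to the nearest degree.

311°

With h = a·x + b·y + c and OW-A as origin, the differences give:
  230·a + 70·b = +0.5
  85·a + 20·b = +0.2
Eliminate b (×20 and ×70, subtract): -1350·a = -4.00 → a = ∂h/∂x = +0.002963
Back-substitute: b = ∂h/∂y = -0.002593.
Flow direction (−∇h) has components (-0.002963 E, +0.002593 N).
Azimuth = atan2(E, N) = atan2(-0.002963, +0.002593) = 311.2° ≈ 311°.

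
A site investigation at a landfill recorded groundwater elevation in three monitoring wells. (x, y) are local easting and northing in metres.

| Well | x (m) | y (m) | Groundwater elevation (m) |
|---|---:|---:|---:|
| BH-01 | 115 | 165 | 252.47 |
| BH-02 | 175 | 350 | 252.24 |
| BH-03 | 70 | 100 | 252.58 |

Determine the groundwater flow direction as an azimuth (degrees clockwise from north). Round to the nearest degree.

055°

Differences from BH-01: to BH-02 (Δx, Δy, Δh) = (60, 185, -0.23); to BH-03 = (-45, -65, +0.11).
Solve a·Δx + b·Δy = Δh: det = 60·(-65) − (-45)·185 = 4425.
∂h/∂x = [(-0.23)·(-65) − (+0.11)·185] / 4425 = -0.001220
∂h/∂y = [60·(+0.11) − (-45)·(-0.23)] / 4425 = -0.0008475
Flow direction (−∇h) has components (+0.001220 E, +0.0008475 N).
Azimuth = atan2(E, N) = atan2(+0.001220, +0.0008475) = 55.2° ≈ 055°.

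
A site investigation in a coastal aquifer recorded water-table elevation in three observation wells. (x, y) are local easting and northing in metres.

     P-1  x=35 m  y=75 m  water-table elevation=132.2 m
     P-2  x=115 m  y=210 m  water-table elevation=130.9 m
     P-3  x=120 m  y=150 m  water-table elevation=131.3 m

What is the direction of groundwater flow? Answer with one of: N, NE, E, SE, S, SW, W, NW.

NE

Three-point gradient (reference P-1): Δ to P-2 = (80, 135, -1.3), Δ to P-3 = (85, 75, -0.9).
∂h/∂x = -0.004384, ∂h/∂y = -0.007032 (det = -5475).
Flow = −∇h = (+0.004384 east, +0.007032 north), which points northeast.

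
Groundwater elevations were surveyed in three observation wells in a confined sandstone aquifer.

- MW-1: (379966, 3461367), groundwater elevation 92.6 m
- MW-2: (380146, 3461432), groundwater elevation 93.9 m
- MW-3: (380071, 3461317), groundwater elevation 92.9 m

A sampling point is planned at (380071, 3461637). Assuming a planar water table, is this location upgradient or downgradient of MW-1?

With h = a·x + b·y + c and MW-1 as origin, the differences give:
  180·a + 65·b = +1.3
  105·a + (-50)·b = +0.3
Eliminate b (×(-50) and ×65, subtract): -15825·a = -84.50 → a = ∂h/∂x = +0.005340
Back-substitute: b = ∂h/∂y = +0.005213.
Head at (380071, 3461637) = 92.6 + (+0.005340)·(105) + (+0.005213)·(270) = 94.57 m.
That is higher than the 92.6 m at MW-1, so the point is upgradient.

upgradient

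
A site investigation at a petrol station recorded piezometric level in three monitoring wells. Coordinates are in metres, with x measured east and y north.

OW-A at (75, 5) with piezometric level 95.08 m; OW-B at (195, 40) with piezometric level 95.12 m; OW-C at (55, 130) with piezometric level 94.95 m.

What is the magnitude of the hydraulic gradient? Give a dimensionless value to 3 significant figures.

0.00112

Taking OW-A as reference: OW-B−OW-A = (120, 35, +0.04); OW-C−OW-A = (-20, 125, -0.13).
Determinant of the coordinate differences = 120·125 − (-20)·35 = 15700.
∂h/∂x = [(+0.04)·125 − (-0.13)·35] / 15700 = +0.0006083
∂h/∂y = [120·(-0.13) − (-20)·(+0.04)] / 15700 = -0.0009427
|∇h| = √(0.0006083² + -0.0009427²) = 0.001122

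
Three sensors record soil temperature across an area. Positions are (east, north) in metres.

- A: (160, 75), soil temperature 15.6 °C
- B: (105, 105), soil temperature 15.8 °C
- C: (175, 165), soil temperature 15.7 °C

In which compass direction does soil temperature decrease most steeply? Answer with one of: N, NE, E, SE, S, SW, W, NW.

SE

With T = a·x + b·y + c and A as origin, the differences give:
  (-55)·a + 30·b = +0.2
  15·a + 90·b = +0.1
Eliminate b (×90 and ×30, subtract): -5400·a = 15.00 → a = ∂T/∂x = -0.002778
Back-substitute: b = ∂T/∂y = +0.001574.
Steepest decrease is along −∇f = (+0.002778 E, -0.001574 N) → southeast.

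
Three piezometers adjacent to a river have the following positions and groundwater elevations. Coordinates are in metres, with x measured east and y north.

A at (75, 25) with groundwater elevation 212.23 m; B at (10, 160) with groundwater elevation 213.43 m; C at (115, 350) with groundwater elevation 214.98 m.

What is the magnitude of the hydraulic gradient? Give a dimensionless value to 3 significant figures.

0.00858

Taking A as reference: B−A = (-65, 135, +1.20); C−A = (40, 325, +2.75).
Determinant of the coordinate differences = (-65)·325 − 40·135 = -26525.
∂h/∂x = [(+1.20)·325 − (+2.75)·135] / -26525 = -0.0007069
∂h/∂y = [(-65)·(+2.75) − 40·(+1.20)] / -26525 = +0.008549
|∇h| = √(-0.0007069² + 0.008549²) = 0.008578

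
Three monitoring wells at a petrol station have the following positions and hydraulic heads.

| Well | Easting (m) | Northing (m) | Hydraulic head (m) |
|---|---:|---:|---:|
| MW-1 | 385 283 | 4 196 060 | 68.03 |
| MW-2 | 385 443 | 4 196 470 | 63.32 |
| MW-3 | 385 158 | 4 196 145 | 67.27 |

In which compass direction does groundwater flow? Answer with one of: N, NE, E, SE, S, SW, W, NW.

N

Taking MW-1 as reference: MW-2−MW-1 = (160, 410, -4.71); MW-3−MW-1 = (-125, 85, -0.76).
Solve a·Δx + b·Δy = Δh: det = 160·85 − (-125)·410 = 64850.
∂h/∂x = [(-4.71)·85 − (-0.76)·410] / 64850 = -0.001369
∂h/∂y = [160·(-0.76) − (-125)·(-4.71)] / 64850 = -0.01095
Flow = −∇h = (+0.001369 east, +0.01095 north), which points north.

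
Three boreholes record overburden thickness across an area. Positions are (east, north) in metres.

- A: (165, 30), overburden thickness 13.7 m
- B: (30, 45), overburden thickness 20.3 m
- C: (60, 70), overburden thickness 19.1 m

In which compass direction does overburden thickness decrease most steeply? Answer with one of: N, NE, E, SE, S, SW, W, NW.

E

Differences from A: to B (Δx, Δy, Δh) = (-135, 15, +6.6); to C = (-105, 40, +5.4).
Determinant of the coordinate differences = (-135)·40 − (-105)·15 = -3825.
∂d/∂x = [(+6.6)·40 − (+5.4)·15] / -3825 = -0.04784
∂d/∂y = [(-135)·(+5.4) − (-105)·(+6.6)] / -3825 = +0.009412
Steepest decrease is along −∇f = (+0.04784 E, -0.009412 N) → east.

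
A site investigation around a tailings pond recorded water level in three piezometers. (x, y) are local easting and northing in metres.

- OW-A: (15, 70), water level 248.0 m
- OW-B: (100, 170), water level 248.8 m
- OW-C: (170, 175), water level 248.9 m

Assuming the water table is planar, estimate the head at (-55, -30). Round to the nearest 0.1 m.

Taking OW-A as reference: OW-B−OW-A = (85, 100, +0.8); OW-C−OW-A = (155, 105, +0.9).
Solve a·Δx + b·Δy = Δh: det = 85·105 − 155·100 = -6575.
∂h/∂x = [(+0.8)·105 − (+0.9)·100] / -6575 = +0.0009125
∂h/∂y = [85·(+0.9) − 155·(+0.8)] / -6575 = +0.007224
h(-55, -30) = 248.0 + (+0.0009125)·(-70) + (+0.007224)·(-100) = 248.0 -0.064 -0.722 = 247.214 m.

247.2 m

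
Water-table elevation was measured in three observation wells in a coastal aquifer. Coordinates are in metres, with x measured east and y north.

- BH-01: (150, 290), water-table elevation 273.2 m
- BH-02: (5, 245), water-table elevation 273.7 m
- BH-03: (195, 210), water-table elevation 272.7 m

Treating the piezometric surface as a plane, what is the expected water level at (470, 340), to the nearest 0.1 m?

271.9 m

Taking BH-01 as reference: BH-02−BH-01 = (-145, -45, +0.5); BH-03−BH-01 = (45, -80, -0.5).
Solve a·Δx + b·Δy = Δh: det = (-145)·(-80) − 45·(-45) = 13625.
∂h/∂x = [(+0.5)·(-80) − (-0.5)·(-45)] / 13625 = -0.004587
∂h/∂y = [(-145)·(-0.5) − 45·(+0.5)] / 13625 = +0.003670
h(470, 340) = 273.2 + (-0.004587)·(320) + (+0.003670)·(50) = 273.2 -1.468 +0.183 = 271.916 m.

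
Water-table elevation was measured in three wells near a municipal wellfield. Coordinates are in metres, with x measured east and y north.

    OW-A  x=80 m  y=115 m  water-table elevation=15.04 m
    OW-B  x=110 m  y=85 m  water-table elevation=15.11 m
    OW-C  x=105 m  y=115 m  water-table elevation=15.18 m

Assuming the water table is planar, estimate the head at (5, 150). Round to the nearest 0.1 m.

14.7 m

With h = a·x + b·y + c and OW-A as origin, the differences give:
  30·a + (-30)·b = +0.07
  25·a + 0·b = +0.14
Eliminate b (×0 and ×(-30), subtract): 750·a = 4.200 → a = ∂h/∂x = +0.005600
Back-substitute: b = ∂h/∂y = +0.003267.
h(5, 150) = 15.04 + (+0.005600)·(-75) + (+0.003267)·(35) = 15.04 -0.420 +0.114 = 14.734 m.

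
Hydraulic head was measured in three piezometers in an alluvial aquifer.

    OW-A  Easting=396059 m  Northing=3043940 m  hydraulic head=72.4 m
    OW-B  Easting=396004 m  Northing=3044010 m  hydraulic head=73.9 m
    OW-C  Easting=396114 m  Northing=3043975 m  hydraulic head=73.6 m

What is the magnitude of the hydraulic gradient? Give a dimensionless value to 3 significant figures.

Taking OW-A as reference: OW-B−OW-A = (-55, 70, +1.5); OW-C−OW-A = (55, 35, +1.2).
Determinant of the coordinate differences = (-55)·35 − 55·70 = -5775.
∂h/∂x = [(+1.5)·35 − (+1.2)·70] / -5775 = +0.005455
∂h/∂y = [(-55)·(+1.2) − 55·(+1.5)] / -5775 = +0.02571
|∇h| = √(0.005455² + 0.02571²) = 0.02628

0.0263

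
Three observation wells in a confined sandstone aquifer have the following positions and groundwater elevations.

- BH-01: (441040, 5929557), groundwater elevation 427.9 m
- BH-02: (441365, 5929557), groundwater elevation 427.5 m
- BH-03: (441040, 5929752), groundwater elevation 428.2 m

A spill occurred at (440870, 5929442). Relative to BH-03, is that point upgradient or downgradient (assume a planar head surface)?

downgradient

∂h/∂x = (427.5 − 427.9) / (441365 − 441040) = -0.001231
∂h/∂y = (428.2 − 427.9) / (5929752 − 5929557) = +0.001538
Head at (440870, 5929442) = 427.9 + (-0.001231)·(-170) + (+0.001538)·(-115) = 427.93 m.
That is lower than the 428.2 m at BH-03, so the point is downgradient.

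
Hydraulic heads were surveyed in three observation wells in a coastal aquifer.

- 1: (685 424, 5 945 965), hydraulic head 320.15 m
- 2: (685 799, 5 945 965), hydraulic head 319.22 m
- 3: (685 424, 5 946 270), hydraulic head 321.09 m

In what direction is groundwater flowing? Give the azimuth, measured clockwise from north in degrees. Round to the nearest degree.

141°

∂h/∂x = (319.22 − 320.15) / (685799 − 685424) = -0.002480
∂h/∂y = (321.09 − 320.15) / (5946270 − 5945965) = +0.003082
Flow direction (−∇h) has components (+0.002480 E, -0.003082 N).
Azimuth = atan2(E, N) = atan2(+0.002480, -0.003082) = 141.2° ≈ 141°.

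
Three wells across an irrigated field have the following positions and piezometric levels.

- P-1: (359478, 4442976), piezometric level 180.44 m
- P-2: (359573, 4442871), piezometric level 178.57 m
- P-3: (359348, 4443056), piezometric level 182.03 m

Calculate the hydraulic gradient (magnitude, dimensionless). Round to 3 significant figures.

Three-point gradient (reference P-1): Δ to P-2 = (95, -105, -1.87), Δ to P-3 = (-130, 80, +1.59).
∂h/∂x = -0.002868, ∂h/∂y = +0.01521 (det = -6050).
|∇h| = √(-0.002868² + 0.01521²) = 0.01548

0.0155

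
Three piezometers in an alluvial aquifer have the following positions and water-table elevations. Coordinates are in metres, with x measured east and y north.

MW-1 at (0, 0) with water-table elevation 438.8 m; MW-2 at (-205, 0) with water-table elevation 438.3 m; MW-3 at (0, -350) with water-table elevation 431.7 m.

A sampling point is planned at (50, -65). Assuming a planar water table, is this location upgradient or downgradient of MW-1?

∂h/∂x = (438.3 − 438.8) / (-205 − 0) = +0.002439
∂h/∂y = (431.7 − 438.8) / (-350 − 0) = +0.02029
Head at (50, -65) = 438.8 + (+0.002439)·(50) + (+0.02029)·(-65) = 437.60 m.
That is lower than the 438.8 m at MW-1, so the point is downgradient.

downgradient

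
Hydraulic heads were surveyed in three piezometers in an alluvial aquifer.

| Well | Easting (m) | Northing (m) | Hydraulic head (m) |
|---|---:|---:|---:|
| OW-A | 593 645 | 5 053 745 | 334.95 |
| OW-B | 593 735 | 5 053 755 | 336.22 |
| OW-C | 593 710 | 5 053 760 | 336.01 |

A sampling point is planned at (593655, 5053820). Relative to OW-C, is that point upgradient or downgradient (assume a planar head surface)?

Three-point gradient (reference OW-A): Δ to OW-B = (90, 10, +1.27), Δ to OW-C = (65, 15, +1.06).
∂h/∂x = +0.01207, ∂h/∂y = +0.01836 (det = 700).
Head at (593655, 5053820) = 334.95 + (+0.01207)·(10) + (+0.01836)·(75) = 336.45 m.
That is higher than the 336.01 m at OW-C, so the point is upgradient.

upgradient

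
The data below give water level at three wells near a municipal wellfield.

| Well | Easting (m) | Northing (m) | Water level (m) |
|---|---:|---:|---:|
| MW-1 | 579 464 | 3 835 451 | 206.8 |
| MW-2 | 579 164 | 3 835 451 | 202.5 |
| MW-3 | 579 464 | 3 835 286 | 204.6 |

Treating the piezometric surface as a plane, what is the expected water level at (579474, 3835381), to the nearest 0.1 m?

∂h/∂x = (202.5 − 206.8) / (579164 − 579464) = +0.01433
∂h/∂y = (204.6 − 206.8) / (3835286 − 3835451) = +0.01333
h(579474, 3835381) = 206.8 + (+0.01433)·(10) + (+0.01333)·(-70) = 206.8 +0.143 -0.933 = 206.010 m.

206.0 m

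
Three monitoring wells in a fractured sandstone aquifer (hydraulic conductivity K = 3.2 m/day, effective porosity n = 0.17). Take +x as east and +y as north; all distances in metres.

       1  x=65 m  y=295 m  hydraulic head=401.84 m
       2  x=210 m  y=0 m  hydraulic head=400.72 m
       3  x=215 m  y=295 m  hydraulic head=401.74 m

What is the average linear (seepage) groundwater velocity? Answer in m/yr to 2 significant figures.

24 m/yr

Taking 1 as reference: 2−1 = (145, -295, -1.12); 3−1 = (150, 0, -0.10).
Solve a·Δx + b·Δy = Δh: det = 145·0 − 150·(-295) = 44250.
∂h/∂x = [(-1.12)·0 − (-0.10)·(-295)] / 44250 = -0.0006667
∂h/∂y = [145·(-0.10) − 150·(-1.12)] / 44250 = +0.003469
|∇h| = √(-0.0006667² + 0.003469²) = 0.003532
Seepage velocity v = K·i/n = 3.2 × 0.003532 / 0.17 = 0.06648 m/day = 24.28 m/yr.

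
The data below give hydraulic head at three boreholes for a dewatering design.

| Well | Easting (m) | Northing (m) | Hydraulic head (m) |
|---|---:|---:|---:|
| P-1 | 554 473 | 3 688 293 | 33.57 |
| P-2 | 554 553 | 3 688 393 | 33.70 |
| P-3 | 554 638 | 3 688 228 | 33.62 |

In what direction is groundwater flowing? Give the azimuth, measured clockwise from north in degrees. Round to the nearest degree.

Differences from P-1: to P-2 (Δx, Δy, Δh) = (80, 100, +0.13); to P-3 = (165, -65, +0.05).
Solve a·Δx + b·Δy = Δh: det = 80·(-65) − 165·100 = -21700.
∂h/∂x = [(+0.13)·(-65) − (+0.05)·100] / -21700 = +0.0006198
∂h/∂y = [80·(+0.05) − 165·(+0.13)] / -21700 = +0.0008041
Flow direction (−∇h) has components (-0.0006198 E, -0.0008041 N).
Azimuth = atan2(E, N) = atan2(-0.0006198, -0.0008041) = 217.6° ≈ 218°.

218°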